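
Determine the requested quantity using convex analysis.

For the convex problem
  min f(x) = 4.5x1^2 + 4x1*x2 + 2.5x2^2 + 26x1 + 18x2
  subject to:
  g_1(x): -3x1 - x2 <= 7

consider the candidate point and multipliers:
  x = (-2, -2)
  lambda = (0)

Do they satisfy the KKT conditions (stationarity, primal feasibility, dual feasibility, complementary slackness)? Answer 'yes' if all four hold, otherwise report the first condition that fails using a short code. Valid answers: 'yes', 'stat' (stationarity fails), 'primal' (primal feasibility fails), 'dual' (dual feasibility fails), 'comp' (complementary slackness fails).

Gradient of f: grad f(x) = Q x + c = (0, 0)
Constraint values g_i(x) = a_i^T x - b_i:
  g_1((-2, -2)) = 1
Stationarity residual: grad f(x) + sum_i lambda_i a_i = (0, 0)
  -> stationarity OK
Primal feasibility (all g_i <= 0): FAILS
Dual feasibility (all lambda_i >= 0): OK
Complementary slackness (lambda_i * g_i(x) = 0 for all i): OK

Verdict: the first failing condition is primal_feasibility -> primal.

primal


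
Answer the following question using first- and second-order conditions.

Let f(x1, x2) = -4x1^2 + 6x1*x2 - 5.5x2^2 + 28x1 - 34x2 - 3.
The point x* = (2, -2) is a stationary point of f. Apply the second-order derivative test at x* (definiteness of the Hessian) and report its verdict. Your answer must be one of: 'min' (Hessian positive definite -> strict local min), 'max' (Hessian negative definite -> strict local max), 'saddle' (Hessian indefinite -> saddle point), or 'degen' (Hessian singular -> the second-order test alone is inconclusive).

Compute the Hessian H = grad^2 f:
  H = [[-8, 6], [6, -11]]
Verify stationarity: grad f(x*) = H x* + g = (0, 0).
Eigenvalues of H: -15.6847, -3.3153.
Both eigenvalues < 0, so H is negative definite -> x* is a strict local max.

max


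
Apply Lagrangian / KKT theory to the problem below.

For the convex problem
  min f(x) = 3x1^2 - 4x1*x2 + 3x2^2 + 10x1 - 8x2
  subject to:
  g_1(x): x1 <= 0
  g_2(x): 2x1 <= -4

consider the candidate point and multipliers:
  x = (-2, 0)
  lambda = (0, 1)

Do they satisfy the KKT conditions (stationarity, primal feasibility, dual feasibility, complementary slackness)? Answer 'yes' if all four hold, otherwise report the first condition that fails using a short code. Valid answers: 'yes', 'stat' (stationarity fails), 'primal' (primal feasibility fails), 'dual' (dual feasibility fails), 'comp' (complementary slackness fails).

Gradient of f: grad f(x) = Q x + c = (-2, 0)
Constraint values g_i(x) = a_i^T x - b_i:
  g_1((-2, 0)) = -2
  g_2((-2, 0)) = 0
Stationarity residual: grad f(x) + sum_i lambda_i a_i = (0, 0)
  -> stationarity OK
Primal feasibility (all g_i <= 0): OK
Dual feasibility (all lambda_i >= 0): OK
Complementary slackness (lambda_i * g_i(x) = 0 for all i): OK

Verdict: yes, KKT holds.

yes


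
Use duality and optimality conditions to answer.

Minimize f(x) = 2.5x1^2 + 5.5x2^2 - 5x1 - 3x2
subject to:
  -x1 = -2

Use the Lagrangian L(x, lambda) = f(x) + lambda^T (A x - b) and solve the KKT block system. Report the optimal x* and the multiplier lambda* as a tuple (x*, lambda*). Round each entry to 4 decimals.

Form the Lagrangian:
  L(x, lambda) = (1/2) x^T Q x + c^T x + lambda^T (A x - b)
Stationarity (grad_x L = 0): Q x + c + A^T lambda = 0.
Primal feasibility: A x = b.

This gives the KKT block system:
  [ Q   A^T ] [ x     ]   [-c ]
  [ A    0  ] [ lambda ] = [ b ]

Solving the linear system:
  x*      = (2, 0.2727)
  lambda* = (5)
  f(x*)   = -0.4091

x* = (2, 0.2727), lambda* = (5)


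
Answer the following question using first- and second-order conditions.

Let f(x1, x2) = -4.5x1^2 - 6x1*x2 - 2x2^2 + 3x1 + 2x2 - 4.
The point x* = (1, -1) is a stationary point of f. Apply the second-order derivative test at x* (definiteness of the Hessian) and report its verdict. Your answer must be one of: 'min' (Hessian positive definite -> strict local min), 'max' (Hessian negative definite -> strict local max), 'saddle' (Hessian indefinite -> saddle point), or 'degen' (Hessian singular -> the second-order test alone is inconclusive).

Compute the Hessian H = grad^2 f:
  H = [[-9, -6], [-6, -4]]
Verify stationarity: grad f(x*) = H x* + g = (0, 0).
Eigenvalues of H: -13, 0.
H has a zero eigenvalue (singular; negative semidefinite but not definite), so H is neither positive definite, negative definite, nor indefinite. The second-order test alone is inconclusive -> degen.
(Indeed, f is constant along the null direction of H through x*, so x* is not a strict local extremum.)

degen


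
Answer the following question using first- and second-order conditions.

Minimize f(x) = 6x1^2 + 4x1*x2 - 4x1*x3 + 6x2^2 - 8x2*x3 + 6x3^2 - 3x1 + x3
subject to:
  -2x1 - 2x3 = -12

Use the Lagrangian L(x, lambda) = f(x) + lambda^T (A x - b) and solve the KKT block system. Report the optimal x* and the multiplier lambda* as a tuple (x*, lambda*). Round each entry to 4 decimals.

Form the Lagrangian:
  L(x, lambda) = (1/2) x^T Q x + c^T x + lambda^T (A x - b)
Stationarity (grad_x L = 0): Q x + c + A^T lambda = 0.
Primal feasibility: A x = b.

This gives the KKT block system:
  [ Q   A^T ] [ x     ]   [-c ]
  [ A    0  ] [ lambda ] = [ b ]

Solving the linear system:
  x*      = (2.6, 1.4, 3.4)
  lambda* = (10.1)
  f(x*)   = 58.4

x* = (2.6, 1.4, 3.4), lambda* = (10.1)


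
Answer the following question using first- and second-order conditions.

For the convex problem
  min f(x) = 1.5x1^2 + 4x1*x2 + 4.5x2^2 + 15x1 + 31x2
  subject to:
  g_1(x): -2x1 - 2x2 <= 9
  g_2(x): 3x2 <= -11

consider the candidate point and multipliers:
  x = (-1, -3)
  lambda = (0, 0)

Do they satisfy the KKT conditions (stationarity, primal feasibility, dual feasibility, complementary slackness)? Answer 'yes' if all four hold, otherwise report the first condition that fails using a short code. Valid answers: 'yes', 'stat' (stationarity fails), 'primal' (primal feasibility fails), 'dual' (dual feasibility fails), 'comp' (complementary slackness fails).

Gradient of f: grad f(x) = Q x + c = (0, 0)
Constraint values g_i(x) = a_i^T x - b_i:
  g_1((-1, -3)) = -1
  g_2((-1, -3)) = 2
Stationarity residual: grad f(x) + sum_i lambda_i a_i = (0, 0)
  -> stationarity OK
Primal feasibility (all g_i <= 0): FAILS
Dual feasibility (all lambda_i >= 0): OK
Complementary slackness (lambda_i * g_i(x) = 0 for all i): OK

Verdict: the first failing condition is primal_feasibility -> primal.

primal


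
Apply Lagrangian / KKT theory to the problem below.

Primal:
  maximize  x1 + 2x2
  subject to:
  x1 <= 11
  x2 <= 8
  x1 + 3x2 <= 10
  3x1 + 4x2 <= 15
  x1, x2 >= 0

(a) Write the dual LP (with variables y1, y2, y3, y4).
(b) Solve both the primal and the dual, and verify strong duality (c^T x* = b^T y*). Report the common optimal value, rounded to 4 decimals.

The standard primal-dual pair for 'max c^T x s.t. A x <= b, x >= 0' is:
  Dual:  min b^T y  s.t.  A^T y >= c,  y >= 0.

So the dual LP is:
  minimize  11y1 + 8y2 + 10y3 + 15y4
  subject to:
    y1 + y3 + 3y4 >= 1
    y2 + 3y3 + 4y4 >= 2
    y1, y2, y3, y4 >= 0

Solving the primal: x* = (1, 3).
  primal value c^T x* = 7.
Solving the dual: y* = (0, 0, 0.4, 0.2).
  dual value b^T y* = 7.
Strong duality: c^T x* = b^T y*. Confirmed.

7


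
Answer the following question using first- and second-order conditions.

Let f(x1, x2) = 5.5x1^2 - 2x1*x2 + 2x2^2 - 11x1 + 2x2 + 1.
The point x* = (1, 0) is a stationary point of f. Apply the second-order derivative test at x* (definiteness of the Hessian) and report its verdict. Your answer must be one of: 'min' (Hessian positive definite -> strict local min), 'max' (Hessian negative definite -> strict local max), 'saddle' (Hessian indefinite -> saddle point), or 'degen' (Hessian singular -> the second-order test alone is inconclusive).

Compute the Hessian H = grad^2 f:
  H = [[11, -2], [-2, 4]]
Verify stationarity: grad f(x*) = H x* + g = (0, 0).
Eigenvalues of H: 3.4689, 11.5311.
Both eigenvalues > 0, so H is positive definite -> x* is a strict local min.

min


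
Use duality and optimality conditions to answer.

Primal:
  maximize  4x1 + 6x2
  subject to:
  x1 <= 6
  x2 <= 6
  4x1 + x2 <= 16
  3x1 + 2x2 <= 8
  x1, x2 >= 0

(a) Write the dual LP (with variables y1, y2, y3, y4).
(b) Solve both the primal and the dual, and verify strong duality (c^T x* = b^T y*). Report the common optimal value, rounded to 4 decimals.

The standard primal-dual pair for 'max c^T x s.t. A x <= b, x >= 0' is:
  Dual:  min b^T y  s.t.  A^T y >= c,  y >= 0.

So the dual LP is:
  minimize  6y1 + 6y2 + 16y3 + 8y4
  subject to:
    y1 + 4y3 + 3y4 >= 4
    y2 + y3 + 2y4 >= 6
    y1, y2, y3, y4 >= 0

Solving the primal: x* = (0, 4).
  primal value c^T x* = 24.
Solving the dual: y* = (0, 0, 0, 3).
  dual value b^T y* = 24.
Strong duality: c^T x* = b^T y*. Confirmed.

24


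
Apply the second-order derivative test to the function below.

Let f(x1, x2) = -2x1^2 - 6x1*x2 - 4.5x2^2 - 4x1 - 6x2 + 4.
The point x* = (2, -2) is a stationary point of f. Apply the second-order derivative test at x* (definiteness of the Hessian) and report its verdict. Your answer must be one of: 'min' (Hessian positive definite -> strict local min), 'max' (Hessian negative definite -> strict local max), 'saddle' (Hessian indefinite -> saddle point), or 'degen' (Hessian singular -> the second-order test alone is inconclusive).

Compute the Hessian H = grad^2 f:
  H = [[-4, -6], [-6, -9]]
Verify stationarity: grad f(x*) = H x* + g = (0, 0).
Eigenvalues of H: -13, 0.
H has a zero eigenvalue (singular; negative semidefinite but not definite), so H is neither positive definite, negative definite, nor indefinite. The second-order test alone is inconclusive -> degen.
(Indeed, f is constant along the null direction of H through x*, so x* is not a strict local extremum.)

degen


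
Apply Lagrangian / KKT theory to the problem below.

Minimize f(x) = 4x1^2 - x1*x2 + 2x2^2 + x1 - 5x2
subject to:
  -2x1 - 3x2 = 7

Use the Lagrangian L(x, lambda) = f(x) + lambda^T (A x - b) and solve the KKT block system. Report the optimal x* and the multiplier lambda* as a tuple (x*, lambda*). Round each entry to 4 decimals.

Form the Lagrangian:
  L(x, lambda) = (1/2) x^T Q x + c^T x + lambda^T (A x - b)
Stationarity (grad_x L = 0): Q x + c + A^T lambda = 0.
Primal feasibility: A x = b.

This gives the KKT block system:
  [ Q   A^T ] [ x     ]   [-c ]
  [ A    0  ] [ lambda ] = [ b ]

Solving the linear system:
  x*      = (-1.16, -1.56)
  lambda* = (-3.36)
  f(x*)   = 15.08

x* = (-1.16, -1.56), lambda* = (-3.36)


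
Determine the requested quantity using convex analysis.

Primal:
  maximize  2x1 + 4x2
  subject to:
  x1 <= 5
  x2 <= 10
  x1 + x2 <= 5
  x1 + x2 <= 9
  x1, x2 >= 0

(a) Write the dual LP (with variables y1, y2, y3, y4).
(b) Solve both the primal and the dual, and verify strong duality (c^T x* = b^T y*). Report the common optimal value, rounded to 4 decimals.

The standard primal-dual pair for 'max c^T x s.t. A x <= b, x >= 0' is:
  Dual:  min b^T y  s.t.  A^T y >= c,  y >= 0.

So the dual LP is:
  minimize  5y1 + 10y2 + 5y3 + 9y4
  subject to:
    y1 + y3 + y4 >= 2
    y2 + y3 + y4 >= 4
    y1, y2, y3, y4 >= 0

Solving the primal: x* = (0, 5).
  primal value c^T x* = 20.
Solving the dual: y* = (0, 0, 4, 0).
  dual value b^T y* = 20.
Strong duality: c^T x* = b^T y*. Confirmed.

20


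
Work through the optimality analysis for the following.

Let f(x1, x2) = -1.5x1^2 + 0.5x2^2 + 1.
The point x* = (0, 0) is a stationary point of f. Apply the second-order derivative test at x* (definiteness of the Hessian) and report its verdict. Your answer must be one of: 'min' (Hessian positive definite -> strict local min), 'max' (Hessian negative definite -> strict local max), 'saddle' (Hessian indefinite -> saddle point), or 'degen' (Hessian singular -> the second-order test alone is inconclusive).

Compute the Hessian H = grad^2 f:
  H = [[-3, 0], [0, 1]]
Verify stationarity: grad f(x*) = H x* + g = (0, 0).
Eigenvalues of H: -3, 1.
Eigenvalues have mixed signs, so H is indefinite -> x* is a saddle point.

saddle


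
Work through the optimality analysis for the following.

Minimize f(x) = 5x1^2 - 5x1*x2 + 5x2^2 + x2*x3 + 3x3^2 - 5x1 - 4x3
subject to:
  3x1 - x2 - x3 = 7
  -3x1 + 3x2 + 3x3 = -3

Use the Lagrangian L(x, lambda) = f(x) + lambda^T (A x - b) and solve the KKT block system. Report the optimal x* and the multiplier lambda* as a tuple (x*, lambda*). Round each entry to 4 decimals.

Form the Lagrangian:
  L(x, lambda) = (1/2) x^T Q x + c^T x + lambda^T (A x - b)
Stationarity (grad_x L = 0): Q x + c + A^T lambda = 0.
Primal feasibility: A x = b.

This gives the KKT block system:
  [ Q   A^T ] [ x     ]   [-c ]
  [ A    0  ] [ lambda ] = [ b ]

Solving the linear system:
  x*      = (3, 1.5, 0.5)
  lambda* = (-9, -3.1667)
  f(x*)   = 18.25

x* = (3, 1.5, 0.5), lambda* = (-9, -3.1667)


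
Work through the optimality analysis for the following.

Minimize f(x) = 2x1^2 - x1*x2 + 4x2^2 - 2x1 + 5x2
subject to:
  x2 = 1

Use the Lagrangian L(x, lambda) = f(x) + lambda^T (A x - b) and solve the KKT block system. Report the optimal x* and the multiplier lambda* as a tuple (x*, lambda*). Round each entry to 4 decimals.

Form the Lagrangian:
  L(x, lambda) = (1/2) x^T Q x + c^T x + lambda^T (A x - b)
Stationarity (grad_x L = 0): Q x + c + A^T lambda = 0.
Primal feasibility: A x = b.

This gives the KKT block system:
  [ Q   A^T ] [ x     ]   [-c ]
  [ A    0  ] [ lambda ] = [ b ]

Solving the linear system:
  x*      = (0.75, 1)
  lambda* = (-12.25)
  f(x*)   = 7.875

x* = (0.75, 1), lambda* = (-12.25)


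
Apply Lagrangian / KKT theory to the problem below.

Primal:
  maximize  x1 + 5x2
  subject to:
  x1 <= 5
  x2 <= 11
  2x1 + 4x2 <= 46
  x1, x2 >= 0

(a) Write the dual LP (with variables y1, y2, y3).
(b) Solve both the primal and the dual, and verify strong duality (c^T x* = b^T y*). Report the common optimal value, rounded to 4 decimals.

The standard primal-dual pair for 'max c^T x s.t. A x <= b, x >= 0' is:
  Dual:  min b^T y  s.t.  A^T y >= c,  y >= 0.

So the dual LP is:
  minimize  5y1 + 11y2 + 46y3
  subject to:
    y1 + 2y3 >= 1
    y2 + 4y3 >= 5
    y1, y2, y3 >= 0

Solving the primal: x* = (1, 11).
  primal value c^T x* = 56.
Solving the dual: y* = (0, 3, 0.5).
  dual value b^T y* = 56.
Strong duality: c^T x* = b^T y*. Confirmed.

56


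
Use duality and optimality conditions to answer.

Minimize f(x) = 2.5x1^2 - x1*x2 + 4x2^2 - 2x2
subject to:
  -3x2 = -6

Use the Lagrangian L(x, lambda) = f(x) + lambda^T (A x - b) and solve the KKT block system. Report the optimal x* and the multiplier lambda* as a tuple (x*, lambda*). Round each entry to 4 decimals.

Form the Lagrangian:
  L(x, lambda) = (1/2) x^T Q x + c^T x + lambda^T (A x - b)
Stationarity (grad_x L = 0): Q x + c + A^T lambda = 0.
Primal feasibility: A x = b.

This gives the KKT block system:
  [ Q   A^T ] [ x     ]   [-c ]
  [ A    0  ] [ lambda ] = [ b ]

Solving the linear system:
  x*      = (0.4, 2)
  lambda* = (4.5333)
  f(x*)   = 11.6

x* = (0.4, 2), lambda* = (4.5333)


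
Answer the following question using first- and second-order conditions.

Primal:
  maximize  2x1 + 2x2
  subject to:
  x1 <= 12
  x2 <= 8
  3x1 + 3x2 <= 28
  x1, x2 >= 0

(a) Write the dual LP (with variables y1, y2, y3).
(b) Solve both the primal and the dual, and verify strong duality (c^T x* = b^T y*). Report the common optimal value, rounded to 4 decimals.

The standard primal-dual pair for 'max c^T x s.t. A x <= b, x >= 0' is:
  Dual:  min b^T y  s.t.  A^T y >= c,  y >= 0.

So the dual LP is:
  minimize  12y1 + 8y2 + 28y3
  subject to:
    y1 + 3y3 >= 2
    y2 + 3y3 >= 2
    y1, y2, y3 >= 0

Solving the primal: x* = (9.3333, 0).
  primal value c^T x* = 18.6667.
Solving the dual: y* = (0, 0, 0.6667).
  dual value b^T y* = 18.6667.
Strong duality: c^T x* = b^T y*. Confirmed.

18.6667


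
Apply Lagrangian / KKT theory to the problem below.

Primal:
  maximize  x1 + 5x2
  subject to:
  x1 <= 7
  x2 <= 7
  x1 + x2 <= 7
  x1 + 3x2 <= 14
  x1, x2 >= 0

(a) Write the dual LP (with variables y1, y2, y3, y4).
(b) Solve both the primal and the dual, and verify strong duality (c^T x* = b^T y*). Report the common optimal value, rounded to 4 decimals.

The standard primal-dual pair for 'max c^T x s.t. A x <= b, x >= 0' is:
  Dual:  min b^T y  s.t.  A^T y >= c,  y >= 0.

So the dual LP is:
  minimize  7y1 + 7y2 + 7y3 + 14y4
  subject to:
    y1 + y3 + y4 >= 1
    y2 + y3 + 3y4 >= 5
    y1, y2, y3, y4 >= 0

Solving the primal: x* = (0, 4.6667).
  primal value c^T x* = 23.3333.
Solving the dual: y* = (0, 0, 0, 1.6667).
  dual value b^T y* = 23.3333.
Strong duality: c^T x* = b^T y*. Confirmed.

23.3333


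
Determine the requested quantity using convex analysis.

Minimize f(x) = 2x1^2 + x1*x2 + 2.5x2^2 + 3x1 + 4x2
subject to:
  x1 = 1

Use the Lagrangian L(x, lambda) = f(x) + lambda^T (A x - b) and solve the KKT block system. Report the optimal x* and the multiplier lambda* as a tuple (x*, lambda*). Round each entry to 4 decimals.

Form the Lagrangian:
  L(x, lambda) = (1/2) x^T Q x + c^T x + lambda^T (A x - b)
Stationarity (grad_x L = 0): Q x + c + A^T lambda = 0.
Primal feasibility: A x = b.

This gives the KKT block system:
  [ Q   A^T ] [ x     ]   [-c ]
  [ A    0  ] [ lambda ] = [ b ]

Solving the linear system:
  x*      = (1, -1)
  lambda* = (-6)
  f(x*)   = 2.5

x* = (1, -1), lambda* = (-6)


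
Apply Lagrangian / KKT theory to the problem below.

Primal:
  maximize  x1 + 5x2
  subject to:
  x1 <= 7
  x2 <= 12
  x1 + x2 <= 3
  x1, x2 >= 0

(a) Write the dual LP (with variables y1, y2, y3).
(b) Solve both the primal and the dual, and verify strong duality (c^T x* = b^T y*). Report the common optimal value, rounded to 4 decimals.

The standard primal-dual pair for 'max c^T x s.t. A x <= b, x >= 0' is:
  Dual:  min b^T y  s.t.  A^T y >= c,  y >= 0.

So the dual LP is:
  minimize  7y1 + 12y2 + 3y3
  subject to:
    y1 + y3 >= 1
    y2 + y3 >= 5
    y1, y2, y3 >= 0

Solving the primal: x* = (0, 3).
  primal value c^T x* = 15.
Solving the dual: y* = (0, 0, 5).
  dual value b^T y* = 15.
Strong duality: c^T x* = b^T y*. Confirmed.

15


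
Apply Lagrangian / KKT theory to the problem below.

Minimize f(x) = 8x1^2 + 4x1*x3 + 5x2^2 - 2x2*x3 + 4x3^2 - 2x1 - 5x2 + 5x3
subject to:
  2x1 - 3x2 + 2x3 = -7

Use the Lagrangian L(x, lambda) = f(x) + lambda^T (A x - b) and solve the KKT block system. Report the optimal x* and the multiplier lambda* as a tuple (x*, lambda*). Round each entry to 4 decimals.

Form the Lagrangian:
  L(x, lambda) = (1/2) x^T Q x + c^T x + lambda^T (A x - b)
Stationarity (grad_x L = 0): Q x + c + A^T lambda = 0.
Primal feasibility: A x = b.

This gives the KKT block system:
  [ Q   A^T ] [ x     ]   [-c ]
  [ A    0  ] [ lambda ] = [ b ]

Solving the linear system:
  x*      = (-0.0714, 1.4643, -1.2321)
  lambda* = (4.0357)
  f(x*)   = 7.4554

x* = (-0.0714, 1.4643, -1.2321), lambda* = (4.0357)


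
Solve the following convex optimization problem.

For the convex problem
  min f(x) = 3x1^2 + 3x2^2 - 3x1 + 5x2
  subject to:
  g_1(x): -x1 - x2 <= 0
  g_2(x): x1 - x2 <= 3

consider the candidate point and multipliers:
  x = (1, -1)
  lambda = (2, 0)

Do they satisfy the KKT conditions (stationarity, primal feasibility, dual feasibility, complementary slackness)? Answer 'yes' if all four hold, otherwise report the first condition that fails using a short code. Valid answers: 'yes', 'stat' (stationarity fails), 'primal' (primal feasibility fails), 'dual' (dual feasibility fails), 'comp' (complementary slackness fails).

Gradient of f: grad f(x) = Q x + c = (3, -1)
Constraint values g_i(x) = a_i^T x - b_i:
  g_1((1, -1)) = 0
  g_2((1, -1)) = -1
Stationarity residual: grad f(x) + sum_i lambda_i a_i = (1, -3)
  -> stationarity FAILS
Primal feasibility (all g_i <= 0): OK
Dual feasibility (all lambda_i >= 0): OK
Complementary slackness (lambda_i * g_i(x) = 0 for all i): OK

Verdict: the first failing condition is stationarity -> stat.

stat


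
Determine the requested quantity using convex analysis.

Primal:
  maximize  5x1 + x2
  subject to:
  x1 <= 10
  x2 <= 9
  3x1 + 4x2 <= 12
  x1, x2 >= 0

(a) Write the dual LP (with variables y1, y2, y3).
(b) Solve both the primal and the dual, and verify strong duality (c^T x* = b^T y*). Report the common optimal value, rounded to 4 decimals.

The standard primal-dual pair for 'max c^T x s.t. A x <= b, x >= 0' is:
  Dual:  min b^T y  s.t.  A^T y >= c,  y >= 0.

So the dual LP is:
  minimize  10y1 + 9y2 + 12y3
  subject to:
    y1 + 3y3 >= 5
    y2 + 4y3 >= 1
    y1, y2, y3 >= 0

Solving the primal: x* = (4, 0).
  primal value c^T x* = 20.
Solving the dual: y* = (0, 0, 1.6667).
  dual value b^T y* = 20.
Strong duality: c^T x* = b^T y*. Confirmed.

20


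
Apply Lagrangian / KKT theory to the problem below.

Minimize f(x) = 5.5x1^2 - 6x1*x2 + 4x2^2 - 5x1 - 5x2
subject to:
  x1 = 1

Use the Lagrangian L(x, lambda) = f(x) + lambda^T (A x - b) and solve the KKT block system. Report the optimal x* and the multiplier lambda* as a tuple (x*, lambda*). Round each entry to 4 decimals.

Form the Lagrangian:
  L(x, lambda) = (1/2) x^T Q x + c^T x + lambda^T (A x - b)
Stationarity (grad_x L = 0): Q x + c + A^T lambda = 0.
Primal feasibility: A x = b.

This gives the KKT block system:
  [ Q   A^T ] [ x     ]   [-c ]
  [ A    0  ] [ lambda ] = [ b ]

Solving the linear system:
  x*      = (1, 1.375)
  lambda* = (2.25)
  f(x*)   = -7.0625

x* = (1, 1.375), lambda* = (2.25)


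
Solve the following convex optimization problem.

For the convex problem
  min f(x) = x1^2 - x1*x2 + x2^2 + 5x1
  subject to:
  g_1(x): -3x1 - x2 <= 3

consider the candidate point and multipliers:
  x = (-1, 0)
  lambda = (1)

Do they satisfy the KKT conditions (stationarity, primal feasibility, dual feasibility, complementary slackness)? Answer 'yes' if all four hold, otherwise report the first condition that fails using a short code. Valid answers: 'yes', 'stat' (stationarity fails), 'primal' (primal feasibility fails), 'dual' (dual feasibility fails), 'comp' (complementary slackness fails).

Gradient of f: grad f(x) = Q x + c = (3, 1)
Constraint values g_i(x) = a_i^T x - b_i:
  g_1((-1, 0)) = 0
Stationarity residual: grad f(x) + sum_i lambda_i a_i = (0, 0)
  -> stationarity OK
Primal feasibility (all g_i <= 0): OK
Dual feasibility (all lambda_i >= 0): OK
Complementary slackness (lambda_i * g_i(x) = 0 for all i): OK

Verdict: yes, KKT holds.

yes


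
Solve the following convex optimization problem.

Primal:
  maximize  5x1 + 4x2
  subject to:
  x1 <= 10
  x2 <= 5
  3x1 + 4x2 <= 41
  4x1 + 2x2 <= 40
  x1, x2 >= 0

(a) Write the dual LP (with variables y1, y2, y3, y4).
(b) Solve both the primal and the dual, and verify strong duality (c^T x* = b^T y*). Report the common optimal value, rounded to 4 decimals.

The standard primal-dual pair for 'max c^T x s.t. A x <= b, x >= 0' is:
  Dual:  min b^T y  s.t.  A^T y >= c,  y >= 0.

So the dual LP is:
  minimize  10y1 + 5y2 + 41y3 + 40y4
  subject to:
    y1 + 3y3 + 4y4 >= 5
    y2 + 4y3 + 2y4 >= 4
    y1, y2, y3, y4 >= 0

Solving the primal: x* = (7.8, 4.4).
  primal value c^T x* = 56.6.
Solving the dual: y* = (0, 0, 0.6, 0.8).
  dual value b^T y* = 56.6.
Strong duality: c^T x* = b^T y*. Confirmed.

56.6


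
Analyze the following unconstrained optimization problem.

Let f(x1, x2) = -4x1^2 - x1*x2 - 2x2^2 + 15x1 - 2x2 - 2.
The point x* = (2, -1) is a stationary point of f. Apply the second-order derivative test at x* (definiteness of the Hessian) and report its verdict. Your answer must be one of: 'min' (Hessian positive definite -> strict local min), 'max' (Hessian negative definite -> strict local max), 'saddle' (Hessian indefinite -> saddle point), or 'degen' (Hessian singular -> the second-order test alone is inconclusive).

Compute the Hessian H = grad^2 f:
  H = [[-8, -1], [-1, -4]]
Verify stationarity: grad f(x*) = H x* + g = (0, 0).
Eigenvalues of H: -8.2361, -3.7639.
Both eigenvalues < 0, so H is negative definite -> x* is a strict local max.

max


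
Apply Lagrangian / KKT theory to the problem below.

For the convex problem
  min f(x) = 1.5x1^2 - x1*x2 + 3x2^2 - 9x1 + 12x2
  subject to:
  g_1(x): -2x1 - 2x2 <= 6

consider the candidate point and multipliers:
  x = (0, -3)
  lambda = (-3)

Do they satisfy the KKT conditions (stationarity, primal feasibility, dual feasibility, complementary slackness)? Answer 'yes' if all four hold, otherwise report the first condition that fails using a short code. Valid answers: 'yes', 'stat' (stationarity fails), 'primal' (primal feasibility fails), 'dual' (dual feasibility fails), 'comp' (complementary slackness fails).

Gradient of f: grad f(x) = Q x + c = (-6, -6)
Constraint values g_i(x) = a_i^T x - b_i:
  g_1((0, -3)) = 0
Stationarity residual: grad f(x) + sum_i lambda_i a_i = (0, 0)
  -> stationarity OK
Primal feasibility (all g_i <= 0): OK
Dual feasibility (all lambda_i >= 0): FAILS
Complementary slackness (lambda_i * g_i(x) = 0 for all i): OK

Verdict: the first failing condition is dual_feasibility -> dual.

dual


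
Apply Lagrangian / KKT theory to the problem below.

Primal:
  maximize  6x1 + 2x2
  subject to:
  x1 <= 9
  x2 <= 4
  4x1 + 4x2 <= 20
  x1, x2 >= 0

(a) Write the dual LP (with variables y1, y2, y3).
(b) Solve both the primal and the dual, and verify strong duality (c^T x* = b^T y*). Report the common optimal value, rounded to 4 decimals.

The standard primal-dual pair for 'max c^T x s.t. A x <= b, x >= 0' is:
  Dual:  min b^T y  s.t.  A^T y >= c,  y >= 0.

So the dual LP is:
  minimize  9y1 + 4y2 + 20y3
  subject to:
    y1 + 4y3 >= 6
    y2 + 4y3 >= 2
    y1, y2, y3 >= 0

Solving the primal: x* = (5, 0).
  primal value c^T x* = 30.
Solving the dual: y* = (0, 0, 1.5).
  dual value b^T y* = 30.
Strong duality: c^T x* = b^T y*. Confirmed.

30


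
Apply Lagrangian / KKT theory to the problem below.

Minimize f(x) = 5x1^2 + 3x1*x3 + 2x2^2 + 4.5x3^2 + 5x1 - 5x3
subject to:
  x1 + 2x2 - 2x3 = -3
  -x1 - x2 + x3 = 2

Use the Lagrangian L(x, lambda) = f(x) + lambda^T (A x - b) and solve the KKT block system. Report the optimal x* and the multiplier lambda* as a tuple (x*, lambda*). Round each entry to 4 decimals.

Form the Lagrangian:
  L(x, lambda) = (1/2) x^T Q x + c^T x + lambda^T (A x - b)
Stationarity (grad_x L = 0): Q x + c + A^T lambda = 0.
Primal feasibility: A x = b.

This gives the KKT block system:
  [ Q   A^T ] [ x     ]   [-c ]
  [ A    0  ] [ lambda ] = [ b ]

Solving the linear system:
  x*      = (-1, -0.0769, 0.9231)
  lambda* = (-1.9231, -4.1538)
  f(x*)   = -3.5385

x* = (-1, -0.0769, 0.9231), lambda* = (-1.9231, -4.1538)


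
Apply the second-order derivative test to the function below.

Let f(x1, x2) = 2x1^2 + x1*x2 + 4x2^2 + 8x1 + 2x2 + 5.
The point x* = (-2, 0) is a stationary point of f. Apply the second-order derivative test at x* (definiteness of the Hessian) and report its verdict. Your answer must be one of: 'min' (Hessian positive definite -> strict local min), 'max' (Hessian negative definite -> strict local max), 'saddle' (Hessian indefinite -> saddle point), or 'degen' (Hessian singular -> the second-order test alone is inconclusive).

Compute the Hessian H = grad^2 f:
  H = [[4, 1], [1, 8]]
Verify stationarity: grad f(x*) = H x* + g = (0, 0).
Eigenvalues of H: 3.7639, 8.2361.
Both eigenvalues > 0, so H is positive definite -> x* is a strict local min.

min


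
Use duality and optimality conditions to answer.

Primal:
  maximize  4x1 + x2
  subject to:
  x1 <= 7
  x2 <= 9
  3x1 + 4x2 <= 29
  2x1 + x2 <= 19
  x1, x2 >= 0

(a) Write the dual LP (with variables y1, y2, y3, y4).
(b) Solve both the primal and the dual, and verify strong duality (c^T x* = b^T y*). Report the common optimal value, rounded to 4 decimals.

The standard primal-dual pair for 'max c^T x s.t. A x <= b, x >= 0' is:
  Dual:  min b^T y  s.t.  A^T y >= c,  y >= 0.

So the dual LP is:
  minimize  7y1 + 9y2 + 29y3 + 19y4
  subject to:
    y1 + 3y3 + 2y4 >= 4
    y2 + 4y3 + y4 >= 1
    y1, y2, y3, y4 >= 0

Solving the primal: x* = (7, 2).
  primal value c^T x* = 30.
Solving the dual: y* = (3.25, 0, 0.25, 0).
  dual value b^T y* = 30.
Strong duality: c^T x* = b^T y*. Confirmed.

30


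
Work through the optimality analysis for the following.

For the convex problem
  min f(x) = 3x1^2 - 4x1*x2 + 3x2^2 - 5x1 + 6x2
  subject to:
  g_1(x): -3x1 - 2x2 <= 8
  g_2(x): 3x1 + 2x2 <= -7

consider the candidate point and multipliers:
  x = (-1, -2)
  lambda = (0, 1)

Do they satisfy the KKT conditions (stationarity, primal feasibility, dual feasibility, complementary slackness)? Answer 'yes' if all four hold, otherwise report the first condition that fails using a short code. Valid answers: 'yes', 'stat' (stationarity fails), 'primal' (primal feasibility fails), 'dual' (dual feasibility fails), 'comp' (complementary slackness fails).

Gradient of f: grad f(x) = Q x + c = (-3, -2)
Constraint values g_i(x) = a_i^T x - b_i:
  g_1((-1, -2)) = -1
  g_2((-1, -2)) = 0
Stationarity residual: grad f(x) + sum_i lambda_i a_i = (0, 0)
  -> stationarity OK
Primal feasibility (all g_i <= 0): OK
Dual feasibility (all lambda_i >= 0): OK
Complementary slackness (lambda_i * g_i(x) = 0 for all i): OK

Verdict: yes, KKT holds.

yes


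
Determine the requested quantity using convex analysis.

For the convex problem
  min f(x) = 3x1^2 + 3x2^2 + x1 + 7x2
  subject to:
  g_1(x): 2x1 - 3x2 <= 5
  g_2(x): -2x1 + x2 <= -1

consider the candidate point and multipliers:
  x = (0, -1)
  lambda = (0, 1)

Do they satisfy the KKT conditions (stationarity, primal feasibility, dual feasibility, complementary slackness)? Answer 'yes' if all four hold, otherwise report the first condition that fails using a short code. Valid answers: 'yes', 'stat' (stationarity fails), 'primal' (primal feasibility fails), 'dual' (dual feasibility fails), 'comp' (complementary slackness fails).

Gradient of f: grad f(x) = Q x + c = (1, 1)
Constraint values g_i(x) = a_i^T x - b_i:
  g_1((0, -1)) = -2
  g_2((0, -1)) = 0
Stationarity residual: grad f(x) + sum_i lambda_i a_i = (-1, 2)
  -> stationarity FAILS
Primal feasibility (all g_i <= 0): OK
Dual feasibility (all lambda_i >= 0): OK
Complementary slackness (lambda_i * g_i(x) = 0 for all i): OK

Verdict: the first failing condition is stationarity -> stat.

stat


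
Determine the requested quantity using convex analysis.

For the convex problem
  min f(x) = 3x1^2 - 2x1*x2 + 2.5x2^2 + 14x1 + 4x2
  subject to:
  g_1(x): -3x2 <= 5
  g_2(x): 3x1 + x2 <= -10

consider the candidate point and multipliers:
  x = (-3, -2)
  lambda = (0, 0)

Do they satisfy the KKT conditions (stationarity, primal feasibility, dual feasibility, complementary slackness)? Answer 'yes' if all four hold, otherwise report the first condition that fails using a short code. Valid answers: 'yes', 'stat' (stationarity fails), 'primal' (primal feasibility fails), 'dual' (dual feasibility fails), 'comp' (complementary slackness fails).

Gradient of f: grad f(x) = Q x + c = (0, 0)
Constraint values g_i(x) = a_i^T x - b_i:
  g_1((-3, -2)) = 1
  g_2((-3, -2)) = -1
Stationarity residual: grad f(x) + sum_i lambda_i a_i = (0, 0)
  -> stationarity OK
Primal feasibility (all g_i <= 0): FAILS
Dual feasibility (all lambda_i >= 0): OK
Complementary slackness (lambda_i * g_i(x) = 0 for all i): OK

Verdict: the first failing condition is primal_feasibility -> primal.

primal


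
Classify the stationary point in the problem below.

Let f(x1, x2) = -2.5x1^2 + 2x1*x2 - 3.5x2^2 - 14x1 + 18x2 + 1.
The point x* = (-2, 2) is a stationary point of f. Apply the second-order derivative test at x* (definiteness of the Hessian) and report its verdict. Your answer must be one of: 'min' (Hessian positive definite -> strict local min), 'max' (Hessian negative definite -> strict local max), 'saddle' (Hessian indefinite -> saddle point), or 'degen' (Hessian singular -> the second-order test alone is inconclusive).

Compute the Hessian H = grad^2 f:
  H = [[-5, 2], [2, -7]]
Verify stationarity: grad f(x*) = H x* + g = (0, 0).
Eigenvalues of H: -8.2361, -3.7639.
Both eigenvalues < 0, so H is negative definite -> x* is a strict local max.

max


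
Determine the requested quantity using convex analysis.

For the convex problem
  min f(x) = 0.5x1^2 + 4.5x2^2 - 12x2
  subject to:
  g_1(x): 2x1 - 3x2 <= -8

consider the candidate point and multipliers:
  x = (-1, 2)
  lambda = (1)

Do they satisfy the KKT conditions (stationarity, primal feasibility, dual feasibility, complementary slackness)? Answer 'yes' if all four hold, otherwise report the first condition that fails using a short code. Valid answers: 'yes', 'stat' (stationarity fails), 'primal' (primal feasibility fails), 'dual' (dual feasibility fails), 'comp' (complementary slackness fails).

Gradient of f: grad f(x) = Q x + c = (-1, 6)
Constraint values g_i(x) = a_i^T x - b_i:
  g_1((-1, 2)) = 0
Stationarity residual: grad f(x) + sum_i lambda_i a_i = (1, 3)
  -> stationarity FAILS
Primal feasibility (all g_i <= 0): OK
Dual feasibility (all lambda_i >= 0): OK
Complementary slackness (lambda_i * g_i(x) = 0 for all i): OK

Verdict: the first failing condition is stationarity -> stat.

stat


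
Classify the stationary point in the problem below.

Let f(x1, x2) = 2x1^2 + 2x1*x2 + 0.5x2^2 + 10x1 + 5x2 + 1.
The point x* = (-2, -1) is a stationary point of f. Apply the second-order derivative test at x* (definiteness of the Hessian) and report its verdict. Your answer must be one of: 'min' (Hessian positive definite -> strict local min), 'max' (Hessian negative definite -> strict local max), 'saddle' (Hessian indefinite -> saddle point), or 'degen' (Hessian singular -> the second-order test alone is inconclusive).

Compute the Hessian H = grad^2 f:
  H = [[4, 2], [2, 1]]
Verify stationarity: grad f(x*) = H x* + g = (0, 0).
Eigenvalues of H: 0, 5.
H has a zero eigenvalue (singular; positive semidefinite but not definite), so H is neither positive definite, negative definite, nor indefinite. The second-order test alone is inconclusive -> degen.
(Indeed, f is constant along the null direction of H through x*, so x* is not a strict local extremum.)

degen


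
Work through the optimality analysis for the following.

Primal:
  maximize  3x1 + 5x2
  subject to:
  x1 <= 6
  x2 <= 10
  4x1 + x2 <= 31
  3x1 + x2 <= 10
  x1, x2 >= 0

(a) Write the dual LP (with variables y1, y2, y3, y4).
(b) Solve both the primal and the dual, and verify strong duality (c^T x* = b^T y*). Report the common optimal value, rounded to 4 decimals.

The standard primal-dual pair for 'max c^T x s.t. A x <= b, x >= 0' is:
  Dual:  min b^T y  s.t.  A^T y >= c,  y >= 0.

So the dual LP is:
  minimize  6y1 + 10y2 + 31y3 + 10y4
  subject to:
    y1 + 4y3 + 3y4 >= 3
    y2 + y3 + y4 >= 5
    y1, y2, y3, y4 >= 0

Solving the primal: x* = (0, 10).
  primal value c^T x* = 50.
Solving the dual: y* = (0, 4, 0, 1).
  dual value b^T y* = 50.
Strong duality: c^T x* = b^T y*. Confirmed.

50


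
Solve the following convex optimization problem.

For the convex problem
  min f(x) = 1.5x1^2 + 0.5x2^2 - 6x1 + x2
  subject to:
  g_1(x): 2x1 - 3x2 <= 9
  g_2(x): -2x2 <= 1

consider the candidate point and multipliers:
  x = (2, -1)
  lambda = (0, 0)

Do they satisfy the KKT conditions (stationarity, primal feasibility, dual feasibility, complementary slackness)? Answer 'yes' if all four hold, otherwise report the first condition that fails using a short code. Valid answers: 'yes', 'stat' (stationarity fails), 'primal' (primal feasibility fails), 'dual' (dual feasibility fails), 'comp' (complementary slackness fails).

Gradient of f: grad f(x) = Q x + c = (0, 0)
Constraint values g_i(x) = a_i^T x - b_i:
  g_1((2, -1)) = -2
  g_2((2, -1)) = 1
Stationarity residual: grad f(x) + sum_i lambda_i a_i = (0, 0)
  -> stationarity OK
Primal feasibility (all g_i <= 0): FAILS
Dual feasibility (all lambda_i >= 0): OK
Complementary slackness (lambda_i * g_i(x) = 0 for all i): OK

Verdict: the first failing condition is primal_feasibility -> primal.

primal


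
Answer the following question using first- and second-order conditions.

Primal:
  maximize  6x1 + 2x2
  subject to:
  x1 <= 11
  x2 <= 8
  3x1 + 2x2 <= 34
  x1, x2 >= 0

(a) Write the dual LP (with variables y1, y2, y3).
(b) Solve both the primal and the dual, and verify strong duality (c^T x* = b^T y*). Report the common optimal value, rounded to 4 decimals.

The standard primal-dual pair for 'max c^T x s.t. A x <= b, x >= 0' is:
  Dual:  min b^T y  s.t.  A^T y >= c,  y >= 0.

So the dual LP is:
  minimize  11y1 + 8y2 + 34y3
  subject to:
    y1 + 3y3 >= 6
    y2 + 2y3 >= 2
    y1, y2, y3 >= 0

Solving the primal: x* = (11, 0.5).
  primal value c^T x* = 67.
Solving the dual: y* = (3, 0, 1).
  dual value b^T y* = 67.
Strong duality: c^T x* = b^T y*. Confirmed.

67


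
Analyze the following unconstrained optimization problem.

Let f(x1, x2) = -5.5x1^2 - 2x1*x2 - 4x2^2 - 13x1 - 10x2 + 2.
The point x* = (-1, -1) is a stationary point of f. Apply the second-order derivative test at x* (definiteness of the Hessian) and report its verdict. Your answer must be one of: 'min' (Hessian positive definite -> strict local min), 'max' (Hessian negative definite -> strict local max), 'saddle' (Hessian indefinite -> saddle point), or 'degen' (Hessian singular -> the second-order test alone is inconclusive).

Compute the Hessian H = grad^2 f:
  H = [[-11, -2], [-2, -8]]
Verify stationarity: grad f(x*) = H x* + g = (0, 0).
Eigenvalues of H: -12, -7.
Both eigenvalues < 0, so H is negative definite -> x* is a strict local max.

max


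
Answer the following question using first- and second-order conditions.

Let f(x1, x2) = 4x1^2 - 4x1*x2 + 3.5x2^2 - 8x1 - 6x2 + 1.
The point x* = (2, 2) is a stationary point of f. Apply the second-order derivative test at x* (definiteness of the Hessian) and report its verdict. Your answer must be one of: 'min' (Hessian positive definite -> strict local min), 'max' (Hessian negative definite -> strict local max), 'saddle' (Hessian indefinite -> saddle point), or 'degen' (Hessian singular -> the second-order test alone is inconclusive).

Compute the Hessian H = grad^2 f:
  H = [[8, -4], [-4, 7]]
Verify stationarity: grad f(x*) = H x* + g = (0, 0).
Eigenvalues of H: 3.4689, 11.5311.
Both eigenvalues > 0, so H is positive definite -> x* is a strict local min.

min


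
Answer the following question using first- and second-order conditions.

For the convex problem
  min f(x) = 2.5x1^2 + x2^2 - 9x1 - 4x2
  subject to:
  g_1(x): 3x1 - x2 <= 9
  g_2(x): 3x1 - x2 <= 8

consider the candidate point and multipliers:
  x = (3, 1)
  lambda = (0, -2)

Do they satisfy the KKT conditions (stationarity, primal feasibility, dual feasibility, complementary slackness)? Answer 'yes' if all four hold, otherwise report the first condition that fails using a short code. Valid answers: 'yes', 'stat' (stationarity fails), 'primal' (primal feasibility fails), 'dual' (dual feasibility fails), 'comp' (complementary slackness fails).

Gradient of f: grad f(x) = Q x + c = (6, -2)
Constraint values g_i(x) = a_i^T x - b_i:
  g_1((3, 1)) = -1
  g_2((3, 1)) = 0
Stationarity residual: grad f(x) + sum_i lambda_i a_i = (0, 0)
  -> stationarity OK
Primal feasibility (all g_i <= 0): OK
Dual feasibility (all lambda_i >= 0): FAILS
Complementary slackness (lambda_i * g_i(x) = 0 for all i): OK

Verdict: the first failing condition is dual_feasibility -> dual.

dual


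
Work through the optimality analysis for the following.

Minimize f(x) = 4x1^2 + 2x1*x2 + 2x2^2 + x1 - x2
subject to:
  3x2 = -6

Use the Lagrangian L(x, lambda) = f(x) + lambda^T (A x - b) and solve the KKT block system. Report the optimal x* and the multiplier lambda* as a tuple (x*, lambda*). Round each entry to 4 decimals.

Form the Lagrangian:
  L(x, lambda) = (1/2) x^T Q x + c^T x + lambda^T (A x - b)
Stationarity (grad_x L = 0): Q x + c + A^T lambda = 0.
Primal feasibility: A x = b.

This gives the KKT block system:
  [ Q   A^T ] [ x     ]   [-c ]
  [ A    0  ] [ lambda ] = [ b ]

Solving the linear system:
  x*      = (0.375, -2)
  lambda* = (2.75)
  f(x*)   = 9.4375

x* = (0.375, -2), lambda* = (2.75)


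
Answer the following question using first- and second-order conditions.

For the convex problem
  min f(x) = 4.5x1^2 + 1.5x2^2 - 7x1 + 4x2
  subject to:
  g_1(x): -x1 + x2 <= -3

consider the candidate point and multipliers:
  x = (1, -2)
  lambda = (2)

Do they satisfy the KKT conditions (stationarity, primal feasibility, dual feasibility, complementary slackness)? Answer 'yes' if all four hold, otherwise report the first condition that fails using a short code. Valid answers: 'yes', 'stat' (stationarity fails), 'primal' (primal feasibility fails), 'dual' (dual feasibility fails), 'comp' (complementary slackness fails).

Gradient of f: grad f(x) = Q x + c = (2, -2)
Constraint values g_i(x) = a_i^T x - b_i:
  g_1((1, -2)) = 0
Stationarity residual: grad f(x) + sum_i lambda_i a_i = (0, 0)
  -> stationarity OK
Primal feasibility (all g_i <= 0): OK
Dual feasibility (all lambda_i >= 0): OK
Complementary slackness (lambda_i * g_i(x) = 0 for all i): OK

Verdict: yes, KKT holds.

yes
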